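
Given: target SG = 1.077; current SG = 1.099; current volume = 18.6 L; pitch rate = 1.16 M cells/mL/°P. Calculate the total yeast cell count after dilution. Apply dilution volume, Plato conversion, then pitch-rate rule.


V_w = V·((SG_c−1)/(SG_t−1)−1);  °P = 259 − 259/SG_t;  cells = rate·(V+V_w)·°P
V_w = 18.6·((1.099−1)/(1.077−1)−1) = 5.3143
V_final = 18.6 + 5.3143 = 23.9143
°P = 259 − 259/1.077 = 18.5172
cells = 1.16·23.9143·18.5172

513.6771 billion cells


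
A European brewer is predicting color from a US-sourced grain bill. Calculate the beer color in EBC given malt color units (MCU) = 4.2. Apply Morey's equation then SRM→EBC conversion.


SRM = 1.4922·MCU^0.6859;  EBC = SRM·1.97
SRM = 1.4922·4.2^0.6859 = 3.9931
EBC = 3.9931·1.97

7.8665 EBC


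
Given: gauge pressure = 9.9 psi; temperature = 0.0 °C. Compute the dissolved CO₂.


vols = (P + 14.695)·(0.01821 + 0.09011·e^(−0.04·T))
vols = (9.9 + 14.695)·(0.01821 + 0.09011·e^(−0.04·0.0))

2.6641 volumes


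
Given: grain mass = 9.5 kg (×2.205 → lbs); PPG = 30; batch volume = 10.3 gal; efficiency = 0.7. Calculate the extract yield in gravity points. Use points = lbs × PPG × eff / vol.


lbs = 9.5 × 2.205 = 20.9475
points = 20.9475 × 30 × 0.7 / 10.3

42.7085 points


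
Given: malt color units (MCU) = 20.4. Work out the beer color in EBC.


SRM = 1.4922·MCU^0.6859;  EBC = SRM·1.97
SRM = 1.4922·20.4^0.6859 = 11.8060
EBC = 11.8060·1.97

23.2578 EBC


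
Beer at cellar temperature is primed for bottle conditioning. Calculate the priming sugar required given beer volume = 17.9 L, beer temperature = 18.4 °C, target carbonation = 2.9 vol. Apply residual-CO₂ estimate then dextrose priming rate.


residual = 14.695·(0.01821 + 0.09011·e^(−0.04·T));  sugar = (target − residual)·4.0·V
residual = 14.695·(0.01821 + 0.09011·e^(−0.04·18.4)) = 0.9019
sugar = (2.9 − 0.9019)·4.0·17.9

143.0635 g


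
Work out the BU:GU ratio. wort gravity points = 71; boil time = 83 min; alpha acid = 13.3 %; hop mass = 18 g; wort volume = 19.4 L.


U = 1.65·0.000125^(GP/1000)·(1−e^(−0.04t))/4.15;  IBU = (α/100)·m·U·1000/V;  BU:GU = IBU/GP
U = 1.65·0.000125^(71/1000)·(1−e^(−0.04·83))/4.15 = 0.2025
IBU = (13.3/100)·18·0.2025·1000/19.4 = 24.9831
BU:GU = 24.9831/71

0.3519


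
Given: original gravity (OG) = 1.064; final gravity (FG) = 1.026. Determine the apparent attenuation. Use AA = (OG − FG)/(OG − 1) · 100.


AA = (1.064 − 1.026)/(1.064 − 1) · 100

59.3750 %


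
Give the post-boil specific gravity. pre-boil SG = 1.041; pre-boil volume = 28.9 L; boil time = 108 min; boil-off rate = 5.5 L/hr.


V_post = V_pre − rate·(t/60);  SG_post = 1 + (SG_pre−1)·V_pre/V_post
V_post = 28.9 − 5.5·(108/60) = 19.0000
SG_post = 1 + (1.041 − 1)·28.9/19.0000

1.0624


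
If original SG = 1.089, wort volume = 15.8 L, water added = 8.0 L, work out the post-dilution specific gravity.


SG_new = 1 + (SG_old − 1)·V_old/(V_old + V_water)
pts = (1.089 − 1)·1000·15.8/(15.8 + 8.0) = 59.0840
SG_new = 1 + 59.0840/1000

1.0591


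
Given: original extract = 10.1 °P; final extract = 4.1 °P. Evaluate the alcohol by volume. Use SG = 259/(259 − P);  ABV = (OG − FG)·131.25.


OG = 259/(259 − 10.1) = 1.0406
FG = 259/(259 − 4.1) = 1.0161
ABV = (1.0406 − 1.0161)·131.25

3.2148 % ABV


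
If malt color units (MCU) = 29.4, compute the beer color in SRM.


SRM = 1.4922 · MCU^0.6859
SRM = 1.4922 · 29.4^0.6859

15.1693 SRM


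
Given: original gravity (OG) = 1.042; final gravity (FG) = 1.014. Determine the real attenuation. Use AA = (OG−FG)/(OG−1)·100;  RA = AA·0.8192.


AA = (1.042 − 1.014)/(1.042 − 1)·100 = 66.6667
RA = 66.6667·0.8192

54.6133 %


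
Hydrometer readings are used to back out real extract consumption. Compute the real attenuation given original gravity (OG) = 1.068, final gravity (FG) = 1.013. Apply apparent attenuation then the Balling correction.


AA = (OG−FG)/(OG−1)·100;  RA = AA·0.8192
AA = (1.068 − 1.013)/(1.068 − 1)·100 = 80.8824
RA = 80.8824·0.8192

66.2588 %


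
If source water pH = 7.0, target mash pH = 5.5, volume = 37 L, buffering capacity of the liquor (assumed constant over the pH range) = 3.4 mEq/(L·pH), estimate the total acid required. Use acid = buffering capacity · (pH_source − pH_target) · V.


acid = 3.4 · (7.0 − 5.5) · 37

188.7000 mEq


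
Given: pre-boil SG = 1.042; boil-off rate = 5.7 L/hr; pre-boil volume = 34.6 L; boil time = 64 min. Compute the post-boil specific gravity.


V_post = V_pre − rate·(t/60);  SG_post = 1 + (SG_pre−1)·V_pre/V_post
V_post = 34.6 − 5.7·(64/60) = 28.5200
SG_post = 1 + (1.042 − 1)·34.6/28.5200

1.0510


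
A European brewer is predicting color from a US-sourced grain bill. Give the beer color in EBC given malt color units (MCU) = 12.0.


SRM = 1.4922·MCU^0.6859;  EBC = SRM·1.97
SRM = 1.4922·12.0^0.6859 = 8.2042
EBC = 8.2042·1.97

16.1623 EBC


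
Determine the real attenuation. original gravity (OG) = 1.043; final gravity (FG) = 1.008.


AA = (OG−FG)/(OG−1)·100;  RA = AA·0.8192
AA = (1.043 − 1.008)/(1.043 − 1)·100 = 81.3953
RA = 81.3953·0.8192

66.6791 %


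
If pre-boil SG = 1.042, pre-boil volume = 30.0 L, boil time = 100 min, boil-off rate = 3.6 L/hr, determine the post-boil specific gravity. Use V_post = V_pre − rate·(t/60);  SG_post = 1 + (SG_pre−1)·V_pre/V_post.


V_post = 30.0 − 3.6·(100/60) = 24.0000
SG_post = 1 + (1.042 − 1)·30.0/24.0000

1.0525


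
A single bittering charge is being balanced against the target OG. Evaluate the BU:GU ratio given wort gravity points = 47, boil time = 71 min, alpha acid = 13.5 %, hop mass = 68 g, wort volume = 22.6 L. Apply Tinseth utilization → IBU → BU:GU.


U = 1.65·0.000125^(GP/1000)·(1−e^(−0.04t))/4.15;  IBU = (α/100)·m·U·1000/V;  BU:GU = IBU/GP
U = 1.65·0.000125^(47/1000)·(1−e^(−0.04·71))/4.15 = 0.2454
IBU = (13.5/100)·68·0.2454·1000/22.6 = 99.6734
BU:GU = 99.6734/47

2.1207


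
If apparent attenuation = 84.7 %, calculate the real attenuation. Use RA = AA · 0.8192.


RA = 84.7 · 0.8192

69.3862 %


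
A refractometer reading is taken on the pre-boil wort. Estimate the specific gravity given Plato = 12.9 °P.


SG = 259/(259 − P)
SG = 259/(259 − 12.9)

1.0524


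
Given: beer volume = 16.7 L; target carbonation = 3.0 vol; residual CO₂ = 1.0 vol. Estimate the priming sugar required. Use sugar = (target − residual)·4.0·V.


sugar = (3.0 − 1.0)·4.0·16.7

133.6000 g


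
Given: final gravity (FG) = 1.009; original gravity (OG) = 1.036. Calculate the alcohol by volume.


ABV = (OG − FG) · 131.25
ABV = (1.036 − 1.009) · 131.25

3.5438 % ABV


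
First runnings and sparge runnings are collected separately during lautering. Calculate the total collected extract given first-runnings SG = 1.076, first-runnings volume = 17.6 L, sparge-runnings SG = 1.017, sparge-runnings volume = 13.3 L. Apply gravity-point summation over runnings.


total = Σ (SG_i − 1)·1000·V_i
first = (1.076 − 1)·1000·17.6 = 1337.6000
sparge = (1.017 − 1)·1000·13.3 = 226.1000
total = 1337.6000 + 226.1000

1563.7000 gravity·L


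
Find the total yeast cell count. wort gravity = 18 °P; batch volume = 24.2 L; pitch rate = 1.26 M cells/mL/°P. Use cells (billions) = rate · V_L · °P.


cells = 1.26 · 24.2 · 18

548.8560 billion cells


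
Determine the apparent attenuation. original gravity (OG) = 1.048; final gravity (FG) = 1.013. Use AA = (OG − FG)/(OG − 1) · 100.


AA = (1.048 − 1.013)/(1.048 − 1) · 100

72.9167 %


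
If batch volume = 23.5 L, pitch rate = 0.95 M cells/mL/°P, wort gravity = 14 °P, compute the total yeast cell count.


cells (billions) = rate · V_L · °P
cells = 0.95 · 23.5 · 14

312.5500 billion cells


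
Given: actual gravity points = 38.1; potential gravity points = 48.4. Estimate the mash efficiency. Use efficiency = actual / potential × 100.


efficiency = 38.1 / 48.4 × 100

78.7190 %


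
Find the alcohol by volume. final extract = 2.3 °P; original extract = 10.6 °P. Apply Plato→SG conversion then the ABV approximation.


SG = 259/(259 − P);  ABV = (OG − FG)·131.25
OG = 259/(259 − 10.6) = 1.0427
FG = 259/(259 − 2.3) = 1.0090
ABV = (1.0427 − 1.0090)·131.25

4.4249 % ABV


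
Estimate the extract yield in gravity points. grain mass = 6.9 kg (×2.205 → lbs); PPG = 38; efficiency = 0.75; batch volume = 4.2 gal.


points = lbs × PPG × eff / vol
lbs = 6.9 × 2.205 = 15.2145
points = 15.2145 × 38 × 0.75 / 4.2

103.2413 points


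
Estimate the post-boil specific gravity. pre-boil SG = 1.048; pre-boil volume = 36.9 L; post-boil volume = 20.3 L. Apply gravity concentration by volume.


SG_post = 1 + (SG_pre − 1)·V_pre/V_post
pts_pre = (1.048 − 1)·1000 = 48.0000
pts_post = 48.0000·36.9/20.3 = 87.2512
SG_post = 1 + 87.2512/1000

1.0873


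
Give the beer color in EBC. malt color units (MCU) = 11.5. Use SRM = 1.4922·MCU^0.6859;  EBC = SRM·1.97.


SRM = 1.4922·11.5^0.6859 = 7.9682
EBC = 7.9682·1.97

15.6973 EBC


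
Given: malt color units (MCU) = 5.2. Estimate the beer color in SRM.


SRM = 1.4922 · MCU^0.6859
SRM = 1.4922 · 5.2^0.6859

4.6231 SRM


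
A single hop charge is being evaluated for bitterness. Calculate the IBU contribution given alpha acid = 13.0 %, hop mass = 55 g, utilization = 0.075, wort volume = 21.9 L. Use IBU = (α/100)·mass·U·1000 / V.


IBU = (13.0/100)·55·0.075·1000 / 21.9

24.4863 IBU


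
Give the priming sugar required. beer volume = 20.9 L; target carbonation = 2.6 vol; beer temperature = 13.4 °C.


residual = 14.695·(0.01821 + 0.09011·e^(−0.04·T));  sugar = (target − residual)·4.0·V
residual = 14.695·(0.01821 + 0.09011·e^(−0.04·13.4)) = 1.0423
sugar = (2.6 − 1.0423)·4.0·20.9

130.2200 g


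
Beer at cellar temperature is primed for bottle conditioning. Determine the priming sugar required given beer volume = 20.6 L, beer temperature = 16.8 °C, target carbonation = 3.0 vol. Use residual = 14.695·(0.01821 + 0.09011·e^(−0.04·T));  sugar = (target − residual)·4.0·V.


residual = 14.695·(0.01821 + 0.09011·e^(−0.04·16.8)) = 0.9438
sugar = (3.0 − 0.9438)·4.0·20.6

169.4285 g


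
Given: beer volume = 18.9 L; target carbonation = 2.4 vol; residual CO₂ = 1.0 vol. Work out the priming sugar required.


sugar = (target − residual)·4.0·V
sugar = (2.4 − 1.0)·4.0·18.9

105.8400 g


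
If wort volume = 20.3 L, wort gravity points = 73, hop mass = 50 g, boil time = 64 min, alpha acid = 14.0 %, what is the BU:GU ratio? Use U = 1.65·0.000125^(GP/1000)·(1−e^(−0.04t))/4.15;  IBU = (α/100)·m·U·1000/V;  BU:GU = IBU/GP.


U = 1.65·0.000125^(73/1000)·(1−e^(−0.04·64))/4.15 = 0.1904
IBU = (14.0/100)·50·0.1904·1000/20.3 = 65.6403
BU:GU = 65.6403/73

0.8992


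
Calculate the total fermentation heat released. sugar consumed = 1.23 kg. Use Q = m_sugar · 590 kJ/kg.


Q = 1.23 · 590

725.7000 kJ


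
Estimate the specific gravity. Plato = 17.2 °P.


SG = 259/(259 − P)
SG = 259/(259 − 17.2)

1.0711


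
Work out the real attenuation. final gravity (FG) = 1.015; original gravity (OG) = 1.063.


AA = (OG−FG)/(OG−1)·100;  RA = AA·0.8192
AA = (1.063 − 1.015)/(1.063 − 1)·100 = 76.1905
RA = 76.1905·0.8192

62.4152 %


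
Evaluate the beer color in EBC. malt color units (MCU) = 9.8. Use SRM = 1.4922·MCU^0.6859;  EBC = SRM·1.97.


SRM = 1.4922·9.8^0.6859 = 7.1402
EBC = 7.1402·1.97

14.0661 EBC


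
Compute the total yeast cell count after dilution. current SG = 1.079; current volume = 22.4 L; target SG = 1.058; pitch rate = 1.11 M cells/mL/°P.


V_w = V·((SG_c−1)/(SG_t−1)−1);  °P = 259 − 259/SG_t;  cells = rate·(V+V_w)·°P
V_w = 22.4·((1.079−1)/(1.058−1)−1) = 8.1103
V_final = 22.4 + 8.1103 = 30.5103
°P = 259 − 259/1.058 = 14.1985
cells = 1.11·30.5103·14.1985

480.8528 billion cells


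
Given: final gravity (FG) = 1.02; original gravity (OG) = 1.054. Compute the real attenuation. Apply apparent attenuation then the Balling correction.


AA = (OG−FG)/(OG−1)·100;  RA = AA·0.8192
AA = (1.054 − 1.02)/(1.054 − 1)·100 = 62.9630
RA = 62.9630·0.8192

51.5793 %


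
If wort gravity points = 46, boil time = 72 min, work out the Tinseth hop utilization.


U = 1.65·0.000125^(GP/1000) · (1 − e^(−0.04·t))/4.15
bigness = 1.65·0.000125^(46/1000) = 1.0913
boil_factor = (1 − e^(−0.04·72))/4.15 = 0.2274
U = 1.0913 · 0.2274

0.2482


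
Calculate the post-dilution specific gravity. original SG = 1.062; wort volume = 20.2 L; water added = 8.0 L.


SG_new = 1 + (SG_old − 1)·V_old/(V_old + V_water)
pts = (1.062 − 1)·1000·20.2/(20.2 + 8.0) = 44.4113
SG_new = 1 + 44.4113/1000

1.0444


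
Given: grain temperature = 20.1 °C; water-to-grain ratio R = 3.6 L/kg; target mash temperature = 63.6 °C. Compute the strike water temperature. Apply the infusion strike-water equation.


T_strike = (0.41/R)·(T_mash − T_grain) + T_mash
T_strike = (0.41/3.6)·(63.6 − 20.1) + 63.6

68.5542 °C


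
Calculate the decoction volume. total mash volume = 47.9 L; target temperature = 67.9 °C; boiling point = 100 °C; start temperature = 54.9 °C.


V_dec = V_total·(T_target − T_start)/(T_boil − T_start)
V_dec = 47.9·(67.9 − 54.9)/(100 − 54.9)

13.8071 L


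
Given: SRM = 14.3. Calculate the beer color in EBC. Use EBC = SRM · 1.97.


EBC = 14.3 · 1.97

28.1710 EBC


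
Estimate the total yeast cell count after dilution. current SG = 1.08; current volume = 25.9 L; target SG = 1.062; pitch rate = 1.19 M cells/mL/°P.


V_w = V·((SG_c−1)/(SG_t−1)−1);  °P = 259 − 259/SG_t;  cells = rate·(V+V_w)·°P
V_w = 25.9·((1.08−1)/(1.062−1)−1) = 7.5194
V_final = 25.9 + 7.5194 = 33.4194
°P = 259 − 259/1.062 = 15.1205
cells = 1.19·33.4194·15.1205

601.3287 billion cells


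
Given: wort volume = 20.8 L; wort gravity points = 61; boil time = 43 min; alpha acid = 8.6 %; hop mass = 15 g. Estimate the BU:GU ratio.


U = 1.65·0.000125^(GP/1000)·(1−e^(−0.04t))/4.15;  IBU = (α/100)·m·U·1000/V;  BU:GU = IBU/GP
U = 1.65·0.000125^(61/1000)·(1−e^(−0.04·43))/4.15 = 0.1886
IBU = (8.6/100)·15·0.1886·1000/20.8 = 11.6999
BU:GU = 11.6999/61

0.1918


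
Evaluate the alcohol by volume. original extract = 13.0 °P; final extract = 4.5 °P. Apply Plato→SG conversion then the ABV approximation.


SG = 259/(259 − P);  ABV = (OG − FG)·131.25
OG = 259/(259 − 13.0) = 1.0528
FG = 259/(259 − 4.5) = 1.0177
ABV = (1.0528 − 1.0177)·131.25

4.6152 % ABV


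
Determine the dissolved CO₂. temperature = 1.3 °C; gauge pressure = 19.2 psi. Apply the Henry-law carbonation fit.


vols = (P + 14.695)·(0.01821 + 0.09011·e^(−0.04·T))
vols = (19.2 + 14.695)·(0.01821 + 0.09011·e^(−0.04·1.3))

3.5167 volumes


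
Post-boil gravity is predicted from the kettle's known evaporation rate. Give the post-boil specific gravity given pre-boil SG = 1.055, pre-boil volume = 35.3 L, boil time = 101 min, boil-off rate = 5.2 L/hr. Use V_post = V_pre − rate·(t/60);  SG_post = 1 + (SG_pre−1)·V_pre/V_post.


V_post = 35.3 − 5.2·(101/60) = 26.5467
SG_post = 1 + (1.055 − 1)·35.3/26.5467

1.0731


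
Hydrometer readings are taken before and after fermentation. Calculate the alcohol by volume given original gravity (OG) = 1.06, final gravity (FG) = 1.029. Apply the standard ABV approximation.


ABV = (OG − FG) · 131.25
ABV = (1.06 − 1.029) · 131.25

4.0688 % ABV


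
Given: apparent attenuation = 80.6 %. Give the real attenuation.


RA = AA · 0.8192
RA = 80.6 · 0.8192

66.0275 %


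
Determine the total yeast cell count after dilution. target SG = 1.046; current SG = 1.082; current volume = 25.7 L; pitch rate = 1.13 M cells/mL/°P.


V_w = V·((SG_c−1)/(SG_t−1)−1);  °P = 259 − 259/SG_t;  cells = rate·(V+V_w)·°P
V_w = 25.7·((1.082−1)/(1.046−1)−1) = 20.1130
V_final = 25.7 + 20.1130 = 45.8130
°P = 259 − 259/1.046 = 11.3901
cells = 1.13·45.8130·11.3901

589.6489 billion cells


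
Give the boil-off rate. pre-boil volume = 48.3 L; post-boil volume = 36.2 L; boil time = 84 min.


rate = (V_pre − V_post) / (t_min/60)
rate = (48.3 − 36.2) / (84/60)

8.6429 L/hr


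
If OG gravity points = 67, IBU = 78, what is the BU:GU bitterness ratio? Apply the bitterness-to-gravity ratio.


BU:GU = IBU / OG_points
BU:GU = 78 / 67

1.1642


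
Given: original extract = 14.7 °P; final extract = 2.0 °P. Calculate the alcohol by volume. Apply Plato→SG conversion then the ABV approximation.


SG = 259/(259 − P);  ABV = (OG − FG)·131.25
OG = 259/(259 − 14.7) = 1.0602
FG = 259/(259 − 2.0) = 1.0078
ABV = (1.0602 − 1.0078)·131.25

6.8762 % ABV


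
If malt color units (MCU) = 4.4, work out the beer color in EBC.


SRM = 1.4922·MCU^0.6859;  EBC = SRM·1.97
SRM = 1.4922·4.4^0.6859 = 4.1226
EBC = 4.1226·1.97

8.1215 EBC


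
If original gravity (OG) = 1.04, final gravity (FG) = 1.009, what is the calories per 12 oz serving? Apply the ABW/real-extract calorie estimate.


ABW = (OG−FG)·131.25·0.79/FG;  °P = 259 − 259/SG (for OG→OE and FG→AE);  RE = 0.1808·OE + 0.8192·AE;  Cal = (6.9·ABW + 4·(RE−0.1))·FG·3.55
ABW = (1.04 − 1.009)·131.25·0.79/1.009 = 3.1856
OE = 259 − 259/1.04 = 9.9615 °P
AE = 259 − 259/1.009 = 2.3102 °P
RE = 0.1808·9.9615 + 0.8192·2.3102 = 3.6936 °P
Cal = (6.9·3.1856 + 4·(3.6936−0.1))·1.009·3.55

130.2225 kcal


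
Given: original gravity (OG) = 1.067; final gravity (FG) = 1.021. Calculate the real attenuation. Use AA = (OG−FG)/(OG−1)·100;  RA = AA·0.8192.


AA = (1.067 − 1.021)/(1.067 − 1)·100 = 68.6567
RA = 68.6567·0.8192

56.2436 %


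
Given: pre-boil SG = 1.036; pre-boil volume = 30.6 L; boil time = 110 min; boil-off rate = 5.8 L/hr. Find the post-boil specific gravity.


V_post = V_pre − rate·(t/60);  SG_post = 1 + (SG_pre−1)·V_pre/V_post
V_post = 30.6 − 5.8·(110/60) = 19.9667
SG_post = 1 + (1.036 − 1)·30.6/19.9667

1.0552


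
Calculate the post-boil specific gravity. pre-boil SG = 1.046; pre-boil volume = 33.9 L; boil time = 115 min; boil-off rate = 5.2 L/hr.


V_post = V_pre − rate·(t/60);  SG_post = 1 + (SG_pre−1)·V_pre/V_post
V_post = 33.9 − 5.2·(115/60) = 23.9333
SG_post = 1 + (1.046 − 1)·33.9/23.9333

1.0652


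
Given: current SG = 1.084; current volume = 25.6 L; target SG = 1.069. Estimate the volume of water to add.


V_water = V·((SG_curr − 1)/(SG_target − 1) − 1)
V_water = 25.6·((1.084 − 1)/(1.069 − 1) − 1)

5.5652 L


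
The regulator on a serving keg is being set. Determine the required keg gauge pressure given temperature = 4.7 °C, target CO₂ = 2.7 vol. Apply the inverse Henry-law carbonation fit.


psi = vols/(0.01821 + 0.09011·e^(−0.04·T)) − 14.695
psi = 2.7/(0.01821 + 0.09011·e^(−0.04·4.7)) − 14.695

14.3759 psi


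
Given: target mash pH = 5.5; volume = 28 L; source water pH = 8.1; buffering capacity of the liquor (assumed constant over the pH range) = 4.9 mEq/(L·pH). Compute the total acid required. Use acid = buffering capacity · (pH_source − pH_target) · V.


acid = 4.9 · (8.1 − 5.5) · 28

356.7200 mEq


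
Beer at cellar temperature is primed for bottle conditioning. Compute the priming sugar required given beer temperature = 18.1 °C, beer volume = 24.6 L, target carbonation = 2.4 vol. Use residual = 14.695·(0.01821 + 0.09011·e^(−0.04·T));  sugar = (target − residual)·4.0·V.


residual = 14.695·(0.01821 + 0.09011·e^(−0.04·18.1)) = 0.9096
sugar = (2.4 − 0.9096)·4.0·24.6

146.6589 g


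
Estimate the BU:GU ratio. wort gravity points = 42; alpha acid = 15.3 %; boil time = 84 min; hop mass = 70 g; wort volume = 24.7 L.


U = 1.65·0.000125^(GP/1000)·(1−e^(−0.04t))/4.15;  IBU = (α/100)·m·U·1000/V;  BU:GU = IBU/GP
U = 1.65·0.000125^(42/1000)·(1−e^(−0.04·84))/4.15 = 0.2631
IBU = (15.3/100)·70·0.2631·1000/24.7 = 114.0893
BU:GU = 114.0893/42

2.7164


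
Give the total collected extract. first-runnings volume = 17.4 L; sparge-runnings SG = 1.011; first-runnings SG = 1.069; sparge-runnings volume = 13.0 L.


total = Σ (SG_i − 1)·1000·V_i
first = (1.069 − 1)·1000·17.4 = 1200.6000
sparge = (1.011 − 1)·1000·13.0 = 143.0000
total = 1200.6000 + 143.0000

1343.6000 gravity·L


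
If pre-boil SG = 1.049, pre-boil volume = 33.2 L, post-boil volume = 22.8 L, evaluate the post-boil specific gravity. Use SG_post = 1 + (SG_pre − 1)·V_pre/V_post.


pts_pre = (1.049 − 1)·1000 = 49.0000
pts_post = 49.0000·33.2/22.8 = 71.3509
SG_post = 1 + 71.3509/1000

1.0714


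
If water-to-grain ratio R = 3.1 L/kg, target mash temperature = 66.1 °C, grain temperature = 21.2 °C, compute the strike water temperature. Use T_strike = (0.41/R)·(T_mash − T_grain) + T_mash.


T_strike = (0.41/3.1)·(66.1 − 21.2) + 66.1

72.0384 °C


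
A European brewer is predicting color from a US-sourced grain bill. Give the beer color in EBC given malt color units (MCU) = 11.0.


SRM = 1.4922·MCU^0.6859;  EBC = SRM·1.97
SRM = 1.4922·11.0^0.6859 = 7.7289
EBC = 7.7289·1.97

15.2260 EBC


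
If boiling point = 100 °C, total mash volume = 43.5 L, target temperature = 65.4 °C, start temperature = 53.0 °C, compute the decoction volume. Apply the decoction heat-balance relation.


V_dec = V_total·(T_target − T_start)/(T_boil − T_start)
V_dec = 43.5·(65.4 − 53.0)/(100 − 53.0)

11.4766 L


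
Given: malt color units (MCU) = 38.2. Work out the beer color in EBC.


SRM = 1.4922·MCU^0.6859;  EBC = SRM·1.97
SRM = 1.4922·38.2^0.6859 = 18.1537
EBC = 18.1537·1.97

35.7627 EBC


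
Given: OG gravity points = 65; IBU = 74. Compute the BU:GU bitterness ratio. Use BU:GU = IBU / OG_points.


BU:GU = 74 / 65

1.1385


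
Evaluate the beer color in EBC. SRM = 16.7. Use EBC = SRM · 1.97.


EBC = 16.7 · 1.97

32.8990 EBC


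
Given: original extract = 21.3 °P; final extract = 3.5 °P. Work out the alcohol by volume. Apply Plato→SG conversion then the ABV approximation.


SG = 259/(259 − P);  ABV = (OG − FG)·131.25
OG = 259/(259 − 21.3) = 1.0896
FG = 259/(259 − 3.5) = 1.0137
ABV = (1.0896 − 1.0137)·131.25

9.9632 % ABV


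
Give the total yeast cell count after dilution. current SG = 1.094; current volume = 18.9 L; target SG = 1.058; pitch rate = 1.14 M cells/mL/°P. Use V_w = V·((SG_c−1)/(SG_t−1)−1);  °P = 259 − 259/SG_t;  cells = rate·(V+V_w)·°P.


V_w = 18.9·((1.094−1)/(1.058−1)−1) = 11.7310
V_final = 18.9 + 11.7310 = 30.6310
°P = 259 − 259/1.058 = 14.1985
cells = 1.14·30.6310·14.1985

495.8024 billion cells


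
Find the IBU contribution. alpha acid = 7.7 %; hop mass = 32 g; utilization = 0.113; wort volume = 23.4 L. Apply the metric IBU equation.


IBU = (α/100)·mass·U·1000 / V
IBU = (7.7/100)·32·0.113·1000 / 23.4

11.8988 IBU


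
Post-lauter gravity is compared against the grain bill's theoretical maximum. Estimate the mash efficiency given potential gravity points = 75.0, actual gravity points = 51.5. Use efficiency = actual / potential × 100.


efficiency = 51.5 / 75.0 × 100

68.6667 %


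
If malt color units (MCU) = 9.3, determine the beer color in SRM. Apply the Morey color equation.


SRM = 1.4922 · MCU^0.6859
SRM = 1.4922 · 9.3^0.6859

6.8883 SRM


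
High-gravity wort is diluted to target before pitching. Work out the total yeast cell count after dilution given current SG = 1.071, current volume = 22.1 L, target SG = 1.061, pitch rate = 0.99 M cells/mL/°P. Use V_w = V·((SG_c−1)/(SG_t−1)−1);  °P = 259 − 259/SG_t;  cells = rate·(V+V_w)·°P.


V_w = 22.1·((1.071−1)/(1.061−1)−1) = 3.6230
V_final = 22.1 + 3.6230 = 25.7230
°P = 259 − 259/1.061 = 14.8907
cells = 0.99·25.7230·14.8907

379.2016 billion cells


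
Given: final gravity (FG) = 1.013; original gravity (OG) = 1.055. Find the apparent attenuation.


AA = (OG − FG)/(OG − 1) · 100
AA = (1.055 − 1.013)/(1.055 − 1) · 100

76.3636 %


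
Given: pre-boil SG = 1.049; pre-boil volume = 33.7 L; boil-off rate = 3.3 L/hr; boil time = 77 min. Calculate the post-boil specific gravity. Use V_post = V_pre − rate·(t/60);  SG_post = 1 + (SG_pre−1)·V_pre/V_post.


V_post = 33.7 − 3.3·(77/60) = 29.4650
SG_post = 1 + (1.049 − 1)·33.7/29.4650

1.0560


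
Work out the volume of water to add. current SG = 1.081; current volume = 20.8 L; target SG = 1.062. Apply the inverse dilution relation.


V_water = V·((SG_curr − 1)/(SG_target − 1) − 1)
V_water = 20.8·((1.081 − 1)/(1.062 − 1) − 1)

6.3742 L


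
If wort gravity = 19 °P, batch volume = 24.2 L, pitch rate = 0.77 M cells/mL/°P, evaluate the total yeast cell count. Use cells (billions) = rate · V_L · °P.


cells = 0.77 · 24.2 · 19

354.0460 billion cells


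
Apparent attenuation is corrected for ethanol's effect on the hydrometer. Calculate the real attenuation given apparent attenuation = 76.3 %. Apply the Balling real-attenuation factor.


RA = AA · 0.8192
RA = 76.3 · 0.8192

62.5050 %


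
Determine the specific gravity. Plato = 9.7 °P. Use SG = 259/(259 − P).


SG = 259/(259 − 9.7)

1.0389


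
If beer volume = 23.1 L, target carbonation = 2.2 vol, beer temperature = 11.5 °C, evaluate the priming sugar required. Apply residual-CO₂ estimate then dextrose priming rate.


residual = 14.695·(0.01821 + 0.09011·e^(−0.04·T));  sugar = (target − residual)·4.0·V
residual = 14.695·(0.01821 + 0.09011·e^(−0.04·11.5)) = 1.1035
sugar = (2.2 − 1.1035)·4.0·23.1

101.3147 g


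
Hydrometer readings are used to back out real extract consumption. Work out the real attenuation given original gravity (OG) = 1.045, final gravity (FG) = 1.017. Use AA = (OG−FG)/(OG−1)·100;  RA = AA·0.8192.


AA = (1.045 − 1.017)/(1.045 − 1)·100 = 62.2222
RA = 62.2222·0.8192

50.9724 %


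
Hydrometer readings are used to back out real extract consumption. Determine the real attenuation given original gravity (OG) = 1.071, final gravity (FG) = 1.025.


AA = (OG−FG)/(OG−1)·100;  RA = AA·0.8192
AA = (1.071 − 1.025)/(1.071 − 1)·100 = 64.7887
RA = 64.7887·0.8192

53.0749 %


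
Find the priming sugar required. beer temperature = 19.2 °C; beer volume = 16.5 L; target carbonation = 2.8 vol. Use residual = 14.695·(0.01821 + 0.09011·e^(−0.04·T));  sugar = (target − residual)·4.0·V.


residual = 14.695·(0.01821 + 0.09011·e^(−0.04·19.2)) = 0.8819
sugar = (2.8 − 0.8819)·4.0·16.5

126.5926 g


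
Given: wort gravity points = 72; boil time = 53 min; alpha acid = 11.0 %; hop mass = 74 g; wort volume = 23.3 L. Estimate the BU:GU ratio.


U = 1.65·0.000125^(GP/1000)·(1−e^(−0.04t))/4.15;  IBU = (α/100)·m·U·1000/V;  BU:GU = IBU/GP
U = 1.65·0.000125^(72/1000)·(1−e^(−0.04·53))/4.15 = 0.1832
IBU = (11.0/100)·74·0.1832·1000/23.3 = 63.9954
BU:GU = 63.9954/72

0.8888


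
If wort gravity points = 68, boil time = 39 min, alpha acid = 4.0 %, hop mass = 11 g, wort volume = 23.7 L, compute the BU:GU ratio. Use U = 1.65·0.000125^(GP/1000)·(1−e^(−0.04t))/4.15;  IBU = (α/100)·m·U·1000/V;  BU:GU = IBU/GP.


U = 1.65·0.000125^(68/1000)·(1−e^(−0.04·39))/4.15 = 0.1704
IBU = (4.0/100)·11·0.1704·1000/23.7 = 3.1643
BU:GU = 3.1643/68

0.0465


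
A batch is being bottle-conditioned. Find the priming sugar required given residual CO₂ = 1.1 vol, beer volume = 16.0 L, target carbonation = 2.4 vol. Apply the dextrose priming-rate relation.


sugar = (target − residual)·4.0·V
sugar = (2.4 − 1.1)·4.0·16.0

83.2000 g


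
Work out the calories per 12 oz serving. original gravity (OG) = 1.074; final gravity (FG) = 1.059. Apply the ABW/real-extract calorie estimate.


ABW = (OG−FG)·131.25·0.79/FG;  °P = 259 − 259/SG (for OG→OE and FG→AE);  RE = 0.1808·OE + 0.8192·AE;  Cal = (6.9·ABW + 4·(RE−0.1))·FG·3.55
ABW = (1.074 − 1.059)·131.25·0.79/1.059 = 1.4687
OE = 259 − 259/1.074 = 17.8454 °P
AE = 259 − 259/1.059 = 14.4297 °P
RE = 0.1808·17.8454 + 0.8192·14.4297 = 15.0472 °P
Cal = (6.9·1.4687 + 4·(15.0472−0.1))·1.059·3.55

262.8708 kcal


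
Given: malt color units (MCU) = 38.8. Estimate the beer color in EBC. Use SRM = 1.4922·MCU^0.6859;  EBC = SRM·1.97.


SRM = 1.4922·38.8^0.6859 = 18.3488
EBC = 18.3488·1.97

36.1471 EBC


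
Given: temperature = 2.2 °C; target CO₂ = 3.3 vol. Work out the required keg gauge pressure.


psi = vols/(0.01821 + 0.09011·e^(−0.04·T)) − 14.695
psi = 3.3/(0.01821 + 0.09011·e^(−0.04·2.2)) − 14.695

18.0661 psi


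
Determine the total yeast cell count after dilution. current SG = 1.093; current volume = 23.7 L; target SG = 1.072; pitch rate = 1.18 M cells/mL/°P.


V_w = V·((SG_c−1)/(SG_t−1)−1);  °P = 259 − 259/SG_t;  cells = rate·(V+V_w)·°P
V_w = 23.7·((1.093−1)/(1.072−1)−1) = 6.9125
V_final = 23.7 + 6.9125 = 30.6125
°P = 259 − 259/1.072 = 17.3955
cells = 1.18·30.6125·17.3955

628.3741 billion cells


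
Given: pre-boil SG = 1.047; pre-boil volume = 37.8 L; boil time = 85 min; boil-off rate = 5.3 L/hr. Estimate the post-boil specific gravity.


V_post = V_pre − rate·(t/60);  SG_post = 1 + (SG_pre−1)·V_pre/V_post
V_post = 37.8 − 5.3·(85/60) = 30.2917
SG_post = 1 + (1.047 − 1)·37.8/30.2917

1.0586


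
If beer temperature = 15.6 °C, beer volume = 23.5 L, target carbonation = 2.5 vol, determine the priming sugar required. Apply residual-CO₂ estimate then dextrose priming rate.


residual = 14.695·(0.01821 + 0.09011·e^(−0.04·T));  sugar = (target − residual)·4.0·V
residual = 14.695·(0.01821 + 0.09011·e^(−0.04·15.6)) = 0.9771
sugar = (2.5 − 0.9771)·4.0·23.5

143.1545 g


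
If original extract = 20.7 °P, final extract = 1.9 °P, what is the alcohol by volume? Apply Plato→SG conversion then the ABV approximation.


SG = 259/(259 − P);  ABV = (OG − FG)·131.25
OG = 259/(259 − 20.7) = 1.0869
FG = 259/(259 − 1.9) = 1.0074
ABV = (1.0869 − 1.0074)·131.25

10.4311 % ABV


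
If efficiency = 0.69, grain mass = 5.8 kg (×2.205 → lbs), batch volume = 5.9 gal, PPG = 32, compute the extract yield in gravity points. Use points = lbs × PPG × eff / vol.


lbs = 5.8 × 2.205 = 12.7890
points = 12.7890 × 32 × 0.69 / 5.9

47.8612 points


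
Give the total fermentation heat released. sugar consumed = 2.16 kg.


Q = m_sugar · 590 kJ/kg
Q = 2.16 · 590

1274.4000 kJ


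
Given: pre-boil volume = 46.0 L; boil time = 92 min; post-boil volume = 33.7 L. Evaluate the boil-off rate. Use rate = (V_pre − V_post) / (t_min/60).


rate = (46.0 − 33.7) / (92/60)

8.0217 L/hr


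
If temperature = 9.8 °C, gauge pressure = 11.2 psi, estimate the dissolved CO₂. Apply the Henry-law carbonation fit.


vols = (P + 14.695)·(0.01821 + 0.09011·e^(−0.04·T))
vols = (11.2 + 14.695)·(0.01821 + 0.09011·e^(−0.04·9.8))

2.0482 volumes


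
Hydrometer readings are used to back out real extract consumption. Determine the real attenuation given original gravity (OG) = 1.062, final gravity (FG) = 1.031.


AA = (OG−FG)/(OG−1)·100;  RA = AA·0.8192
AA = (1.062 − 1.031)/(1.062 − 1)·100 = 50.0000
RA = 50.0000·0.8192

40.9600 %


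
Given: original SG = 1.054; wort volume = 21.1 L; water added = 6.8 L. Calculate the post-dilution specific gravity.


SG_new = 1 + (SG_old − 1)·V_old/(V_old + V_water)
pts = (1.054 − 1)·1000·21.1/(21.1 + 6.8) = 40.8387
SG_new = 1 + 40.8387/1000

1.0408


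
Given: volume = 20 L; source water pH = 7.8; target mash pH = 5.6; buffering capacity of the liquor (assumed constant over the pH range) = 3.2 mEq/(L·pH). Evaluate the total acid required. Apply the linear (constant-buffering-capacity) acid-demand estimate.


acid = buffering capacity · (pH_source − pH_target) · V
acid = 3.2 · (7.8 − 5.6) · 20

140.8000 mEq


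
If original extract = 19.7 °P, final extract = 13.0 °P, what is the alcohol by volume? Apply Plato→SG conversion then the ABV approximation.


SG = 259/(259 − P);  ABV = (OG − FG)·131.25
OG = 259/(259 − 19.7) = 1.0823
FG = 259/(259 − 13.0) = 1.0528
ABV = (1.0823 − 1.0528)·131.25

3.8690 % ABV


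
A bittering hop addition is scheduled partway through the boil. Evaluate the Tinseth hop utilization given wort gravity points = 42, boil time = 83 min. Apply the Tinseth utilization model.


U = 1.65·0.000125^(GP/1000) · (1 − e^(−0.04·t))/4.15
bigness = 1.65·0.000125^(42/1000) = 1.1312
boil_factor = (1 − e^(−0.04·83))/4.15 = 0.2323
U = 1.1312 · 0.2323

0.2627


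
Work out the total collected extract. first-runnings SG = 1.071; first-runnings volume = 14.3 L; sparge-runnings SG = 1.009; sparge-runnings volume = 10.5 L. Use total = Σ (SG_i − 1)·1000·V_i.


first = (1.071 − 1)·1000·14.3 = 1015.3000
sparge = (1.009 − 1)·1000·10.5 = 94.5000
total = 1015.3000 + 94.5000

1109.8000 gravity·L


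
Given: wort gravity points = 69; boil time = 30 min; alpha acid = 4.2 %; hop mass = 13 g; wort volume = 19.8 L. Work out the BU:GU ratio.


U = 1.65·0.000125^(GP/1000)·(1−e^(−0.04t))/4.15;  IBU = (α/100)·m·U·1000/V;  BU:GU = IBU/GP
U = 1.65·0.000125^(69/1000)·(1−e^(−0.04·30))/4.15 = 0.1494
IBU = (4.2/100)·13·0.1494·1000/19.8 = 4.1210
BU:GU = 4.1210/69

0.0597


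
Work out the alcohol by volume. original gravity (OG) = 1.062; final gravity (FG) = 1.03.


ABV = (OG − FG) · 131.25
ABV = (1.062 − 1.03) · 131.25

4.2000 % ABV


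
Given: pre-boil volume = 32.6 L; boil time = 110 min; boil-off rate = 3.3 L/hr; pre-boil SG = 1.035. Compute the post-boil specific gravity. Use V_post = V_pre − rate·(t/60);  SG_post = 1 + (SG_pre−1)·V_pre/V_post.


V_post = 32.6 − 3.3·(110/60) = 26.5500
SG_post = 1 + (1.035 − 1)·32.6/26.5500

1.0430


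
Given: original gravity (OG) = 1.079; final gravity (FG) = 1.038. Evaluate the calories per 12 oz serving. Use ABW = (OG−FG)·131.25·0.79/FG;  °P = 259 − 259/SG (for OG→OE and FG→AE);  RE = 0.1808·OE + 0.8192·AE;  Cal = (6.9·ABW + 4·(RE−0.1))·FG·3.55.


ABW = (1.079 − 1.038)·131.25·0.79/1.038 = 4.0956
OE = 259 − 259/1.079 = 18.9629 °P
AE = 259 − 259/1.038 = 9.4817 °P
RE = 0.1808·18.9629 + 0.8192·9.4817 = 11.1959 °P
Cal = (6.9·4.0956 + 4·(11.1959−0.1))·1.038·3.55

267.6820 kcal


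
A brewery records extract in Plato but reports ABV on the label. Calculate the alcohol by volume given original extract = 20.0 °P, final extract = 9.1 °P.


SG = 259/(259 − P);  ABV = (OG − FG)·131.25
OG = 259/(259 − 20.0) = 1.0837
FG = 259/(259 − 9.1) = 1.0364
ABV = (1.0837 − 1.0364)·131.25

6.2039 % ABV


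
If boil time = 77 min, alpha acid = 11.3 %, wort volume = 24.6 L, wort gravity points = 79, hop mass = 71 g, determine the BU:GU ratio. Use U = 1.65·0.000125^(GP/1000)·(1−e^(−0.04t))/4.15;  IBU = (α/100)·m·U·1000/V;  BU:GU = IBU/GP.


U = 1.65·0.000125^(79/1000)·(1−e^(−0.04·77))/4.15 = 0.1865
IBU = (11.3/100)·71·0.1865·1000/24.6 = 60.8220
BU:GU = 60.8220/79

0.7699


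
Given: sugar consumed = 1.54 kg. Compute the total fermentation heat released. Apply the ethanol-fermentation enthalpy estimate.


Q = m_sugar · 590 kJ/kg
Q = 1.54 · 590

908.6000 kJ


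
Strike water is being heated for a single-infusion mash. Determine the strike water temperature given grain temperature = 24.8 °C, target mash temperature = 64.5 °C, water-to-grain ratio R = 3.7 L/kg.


T_strike = (0.41/R)·(T_mash − T_grain) + T_mash
T_strike = (0.41/3.7)·(64.5 − 24.8) + 64.5

68.8992 °C


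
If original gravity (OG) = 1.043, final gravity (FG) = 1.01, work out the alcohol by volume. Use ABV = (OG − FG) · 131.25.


ABV = (1.043 − 1.01) · 131.25

4.3312 % ABV


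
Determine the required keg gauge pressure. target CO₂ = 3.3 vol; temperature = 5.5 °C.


psi = vols/(0.01821 + 0.09011·e^(−0.04·T)) − 14.695
psi = 3.3/(0.01821 + 0.09011·e^(−0.04·5.5)) − 14.695

21.7590 psi


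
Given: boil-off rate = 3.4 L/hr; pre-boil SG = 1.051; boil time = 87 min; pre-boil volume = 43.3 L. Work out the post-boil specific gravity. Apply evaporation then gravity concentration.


V_post = V_pre − rate·(t/60);  SG_post = 1 + (SG_pre−1)·V_pre/V_post
V_post = 43.3 − 3.4·(87/60) = 38.3700
SG_post = 1 + (1.051 − 1)·43.3/38.3700

1.0576


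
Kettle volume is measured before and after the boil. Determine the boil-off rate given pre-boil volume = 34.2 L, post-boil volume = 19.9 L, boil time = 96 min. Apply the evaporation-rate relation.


rate = (V_pre − V_post) / (t_min/60)
rate = (34.2 − 19.9) / (96/60)

8.9375 L/hr


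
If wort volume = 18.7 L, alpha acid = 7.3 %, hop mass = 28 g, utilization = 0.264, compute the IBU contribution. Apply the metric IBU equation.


IBU = (α/100)·mass·U·1000 / V
IBU = (7.3/100)·28·0.264·1000 / 18.7

28.8565 IBU


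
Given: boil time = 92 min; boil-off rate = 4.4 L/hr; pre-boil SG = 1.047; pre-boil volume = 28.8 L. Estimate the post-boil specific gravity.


V_post = V_pre − rate·(t/60);  SG_post = 1 + (SG_pre−1)·V_pre/V_post
V_post = 28.8 − 4.4·(92/60) = 22.0533
SG_post = 1 + (1.047 − 1)·28.8/22.0533

1.0614


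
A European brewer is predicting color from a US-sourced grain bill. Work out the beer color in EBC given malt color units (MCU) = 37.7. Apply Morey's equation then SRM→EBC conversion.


SRM = 1.4922·MCU^0.6859;  EBC = SRM·1.97
SRM = 1.4922·37.7^0.6859 = 17.9903
EBC = 17.9903·1.97

35.4410 EBC


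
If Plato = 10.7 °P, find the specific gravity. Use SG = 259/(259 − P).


SG = 259/(259 − 10.7)

1.0431


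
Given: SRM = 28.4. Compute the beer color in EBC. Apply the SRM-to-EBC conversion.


EBC = SRM · 1.97
EBC = 28.4 · 1.97

55.9480 EBC


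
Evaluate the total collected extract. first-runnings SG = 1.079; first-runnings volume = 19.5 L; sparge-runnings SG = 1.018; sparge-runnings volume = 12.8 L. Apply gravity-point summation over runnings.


total = Σ (SG_i − 1)·1000·V_i
first = (1.079 − 1)·1000·19.5 = 1540.5000
sparge = (1.018 − 1)·1000·12.8 = 230.4000
total = 1540.5000 + 230.4000

1770.9000 gravity·L


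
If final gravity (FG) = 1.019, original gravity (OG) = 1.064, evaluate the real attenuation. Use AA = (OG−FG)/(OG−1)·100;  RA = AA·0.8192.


AA = (1.064 − 1.019)/(1.064 − 1)·100 = 70.3125
RA = 70.3125·0.8192

57.6000 %


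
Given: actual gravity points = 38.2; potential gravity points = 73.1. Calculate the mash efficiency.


efficiency = actual / potential × 100
efficiency = 38.2 / 73.1 × 100

52.2572 %


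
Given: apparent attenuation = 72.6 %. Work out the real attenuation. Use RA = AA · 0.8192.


RA = 72.6 · 0.8192

59.4739 %


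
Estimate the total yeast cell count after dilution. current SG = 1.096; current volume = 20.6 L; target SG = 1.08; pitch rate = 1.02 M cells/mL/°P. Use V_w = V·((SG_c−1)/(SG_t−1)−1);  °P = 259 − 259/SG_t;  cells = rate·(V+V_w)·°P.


V_w = 20.6·((1.096−1)/(1.08−1)−1) = 4.1200
V_final = 20.6 + 4.1200 = 24.7200
°P = 259 − 259/1.08 = 19.1852
cells = 1.02·24.7200·19.1852

483.7429 billion cells


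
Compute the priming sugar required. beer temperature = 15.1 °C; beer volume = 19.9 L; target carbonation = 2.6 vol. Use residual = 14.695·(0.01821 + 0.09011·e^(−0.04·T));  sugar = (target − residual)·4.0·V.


residual = 14.695·(0.01821 + 0.09011·e^(−0.04·15.1)) = 0.9914
sugar = (2.6 − 0.9914)·4.0·19.9

128.0435 g
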